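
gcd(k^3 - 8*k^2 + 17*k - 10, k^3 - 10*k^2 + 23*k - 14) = k^2 - 3*k + 2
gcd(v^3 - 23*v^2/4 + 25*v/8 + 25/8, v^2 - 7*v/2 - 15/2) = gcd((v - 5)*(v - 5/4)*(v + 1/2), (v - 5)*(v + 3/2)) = v - 5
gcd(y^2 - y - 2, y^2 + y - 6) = y - 2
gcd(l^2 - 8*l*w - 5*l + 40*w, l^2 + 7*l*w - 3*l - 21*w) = 1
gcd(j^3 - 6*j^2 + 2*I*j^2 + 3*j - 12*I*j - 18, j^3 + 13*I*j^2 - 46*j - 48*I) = j + 3*I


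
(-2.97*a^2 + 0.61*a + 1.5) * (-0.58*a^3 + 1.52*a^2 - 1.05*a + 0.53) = 1.7226*a^5 - 4.8682*a^4 + 3.1757*a^3 + 0.0654000000000001*a^2 - 1.2517*a + 0.795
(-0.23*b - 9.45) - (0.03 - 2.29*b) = 2.06*b - 9.48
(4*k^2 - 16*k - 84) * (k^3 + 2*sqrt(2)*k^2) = 4*k^5 - 16*k^4 + 8*sqrt(2)*k^4 - 84*k^3 - 32*sqrt(2)*k^3 - 168*sqrt(2)*k^2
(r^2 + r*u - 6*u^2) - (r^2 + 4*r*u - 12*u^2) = -3*r*u + 6*u^2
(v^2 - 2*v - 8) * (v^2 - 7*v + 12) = v^4 - 9*v^3 + 18*v^2 + 32*v - 96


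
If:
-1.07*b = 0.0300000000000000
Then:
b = -0.03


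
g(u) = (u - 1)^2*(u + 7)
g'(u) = (u - 1)^2 + (u + 7)*(2*u - 2)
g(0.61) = 1.16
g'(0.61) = -5.78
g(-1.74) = 39.49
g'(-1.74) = -21.32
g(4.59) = 149.37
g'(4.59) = 96.10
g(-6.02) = 48.29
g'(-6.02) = 35.52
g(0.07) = 6.11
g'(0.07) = -12.29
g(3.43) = 61.59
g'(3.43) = 56.59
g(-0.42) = 13.27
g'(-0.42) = -16.67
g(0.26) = 3.98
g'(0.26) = -10.20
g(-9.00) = -200.00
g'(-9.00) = 140.00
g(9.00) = 1024.00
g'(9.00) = 320.00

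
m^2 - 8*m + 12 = (m - 6)*(m - 2)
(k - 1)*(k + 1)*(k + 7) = k^3 + 7*k^2 - k - 7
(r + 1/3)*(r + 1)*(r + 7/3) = r^3 + 11*r^2/3 + 31*r/9 + 7/9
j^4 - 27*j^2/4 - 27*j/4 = j*(j - 3)*(j + 3/2)^2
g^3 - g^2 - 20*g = g*(g - 5)*(g + 4)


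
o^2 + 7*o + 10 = (o + 2)*(o + 5)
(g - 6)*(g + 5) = g^2 - g - 30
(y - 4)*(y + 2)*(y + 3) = y^3 + y^2 - 14*y - 24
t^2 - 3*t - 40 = (t - 8)*(t + 5)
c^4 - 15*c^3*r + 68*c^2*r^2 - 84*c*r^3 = c*(c - 7*r)*(c - 6*r)*(c - 2*r)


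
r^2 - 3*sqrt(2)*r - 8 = (r - 4*sqrt(2))*(r + sqrt(2))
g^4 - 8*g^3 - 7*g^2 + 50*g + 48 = (g - 8)*(g - 3)*(g + 1)*(g + 2)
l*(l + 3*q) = l^2 + 3*l*q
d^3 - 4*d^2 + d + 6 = (d - 3)*(d - 2)*(d + 1)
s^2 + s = s*(s + 1)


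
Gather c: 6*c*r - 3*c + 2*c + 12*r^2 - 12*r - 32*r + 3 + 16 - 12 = c*(6*r - 1) + 12*r^2 - 44*r + 7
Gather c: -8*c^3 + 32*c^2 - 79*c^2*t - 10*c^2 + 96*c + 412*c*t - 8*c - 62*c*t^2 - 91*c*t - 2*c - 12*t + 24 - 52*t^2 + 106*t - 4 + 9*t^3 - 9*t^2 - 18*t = -8*c^3 + c^2*(22 - 79*t) + c*(-62*t^2 + 321*t + 86) + 9*t^3 - 61*t^2 + 76*t + 20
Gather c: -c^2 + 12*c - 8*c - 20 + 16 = -c^2 + 4*c - 4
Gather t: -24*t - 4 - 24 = -24*t - 28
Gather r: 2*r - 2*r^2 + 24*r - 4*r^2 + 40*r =-6*r^2 + 66*r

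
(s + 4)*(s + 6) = s^2 + 10*s + 24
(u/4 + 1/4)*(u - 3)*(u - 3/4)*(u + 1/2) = u^4/4 - 9*u^3/16 - 23*u^2/32 + 3*u/8 + 9/32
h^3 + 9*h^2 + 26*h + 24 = (h + 2)*(h + 3)*(h + 4)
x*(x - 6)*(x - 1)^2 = x^4 - 8*x^3 + 13*x^2 - 6*x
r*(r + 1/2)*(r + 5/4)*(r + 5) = r^4 + 27*r^3/4 + 75*r^2/8 + 25*r/8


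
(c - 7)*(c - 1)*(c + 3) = c^3 - 5*c^2 - 17*c + 21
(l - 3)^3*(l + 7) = l^4 - 2*l^3 - 36*l^2 + 162*l - 189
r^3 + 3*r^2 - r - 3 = (r - 1)*(r + 1)*(r + 3)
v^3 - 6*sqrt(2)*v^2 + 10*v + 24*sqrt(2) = (v - 4*sqrt(2))*(v - 3*sqrt(2))*(v + sqrt(2))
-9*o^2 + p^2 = (-3*o + p)*(3*o + p)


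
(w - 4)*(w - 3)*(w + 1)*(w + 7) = w^4 + w^3 - 37*w^2 + 47*w + 84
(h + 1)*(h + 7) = h^2 + 8*h + 7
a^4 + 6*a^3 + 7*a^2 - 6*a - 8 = (a - 1)*(a + 1)*(a + 2)*(a + 4)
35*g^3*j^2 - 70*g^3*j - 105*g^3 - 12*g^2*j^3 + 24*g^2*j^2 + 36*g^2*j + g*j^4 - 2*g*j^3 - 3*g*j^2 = (-7*g + j)*(-5*g + j)*(j - 3)*(g*j + g)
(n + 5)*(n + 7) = n^2 + 12*n + 35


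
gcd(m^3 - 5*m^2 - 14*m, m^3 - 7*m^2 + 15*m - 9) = 1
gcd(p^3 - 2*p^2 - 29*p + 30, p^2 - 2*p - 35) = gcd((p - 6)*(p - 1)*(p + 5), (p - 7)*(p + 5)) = p + 5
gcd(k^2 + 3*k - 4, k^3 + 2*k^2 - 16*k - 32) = k + 4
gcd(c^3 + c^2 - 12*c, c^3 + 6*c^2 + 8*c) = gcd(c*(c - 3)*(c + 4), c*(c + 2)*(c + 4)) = c^2 + 4*c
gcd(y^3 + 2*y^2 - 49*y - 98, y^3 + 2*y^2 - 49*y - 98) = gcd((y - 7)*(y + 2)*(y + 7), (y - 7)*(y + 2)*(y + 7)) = y^3 + 2*y^2 - 49*y - 98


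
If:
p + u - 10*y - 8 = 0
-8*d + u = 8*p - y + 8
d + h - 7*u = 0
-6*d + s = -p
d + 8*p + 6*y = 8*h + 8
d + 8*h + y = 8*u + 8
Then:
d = -123224/29301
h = 33904/29301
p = 90368/29301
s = -829712/29301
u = -12760/29301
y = -15680/29301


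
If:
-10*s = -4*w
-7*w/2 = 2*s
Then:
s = 0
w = 0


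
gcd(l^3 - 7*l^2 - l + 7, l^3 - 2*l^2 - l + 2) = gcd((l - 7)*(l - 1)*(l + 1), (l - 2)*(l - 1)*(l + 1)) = l^2 - 1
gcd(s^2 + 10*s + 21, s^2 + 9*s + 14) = s + 7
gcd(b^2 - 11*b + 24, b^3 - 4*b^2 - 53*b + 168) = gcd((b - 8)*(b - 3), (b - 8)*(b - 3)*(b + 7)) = b^2 - 11*b + 24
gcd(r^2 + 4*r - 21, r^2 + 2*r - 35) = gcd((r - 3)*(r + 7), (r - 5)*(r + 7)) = r + 7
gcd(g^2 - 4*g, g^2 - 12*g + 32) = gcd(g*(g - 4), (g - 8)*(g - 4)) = g - 4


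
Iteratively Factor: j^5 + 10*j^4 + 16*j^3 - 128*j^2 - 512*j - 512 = (j + 4)*(j^4 + 6*j^3 - 8*j^2 - 96*j - 128) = (j - 4)*(j + 4)*(j^3 + 10*j^2 + 32*j + 32) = (j - 4)*(j + 2)*(j + 4)*(j^2 + 8*j + 16) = (j - 4)*(j + 2)*(j + 4)^2*(j + 4)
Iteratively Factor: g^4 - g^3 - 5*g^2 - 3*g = (g + 1)*(g^3 - 2*g^2 - 3*g) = (g - 3)*(g + 1)*(g^2 + g) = (g - 3)*(g + 1)^2*(g)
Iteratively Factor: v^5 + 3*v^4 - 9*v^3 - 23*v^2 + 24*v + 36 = (v - 2)*(v^4 + 5*v^3 + v^2 - 21*v - 18) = (v - 2)*(v + 3)*(v^3 + 2*v^2 - 5*v - 6) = (v - 2)^2*(v + 3)*(v^2 + 4*v + 3) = (v - 2)^2*(v + 3)^2*(v + 1)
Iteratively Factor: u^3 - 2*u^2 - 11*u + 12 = (u + 3)*(u^2 - 5*u + 4) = (u - 1)*(u + 3)*(u - 4)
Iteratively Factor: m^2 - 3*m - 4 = (m - 4)*(m + 1)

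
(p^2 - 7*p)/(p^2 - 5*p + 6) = p*(p - 7)/(p^2 - 5*p + 6)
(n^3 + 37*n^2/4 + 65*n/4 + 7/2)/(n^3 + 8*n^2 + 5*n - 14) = (n + 1/4)/(n - 1)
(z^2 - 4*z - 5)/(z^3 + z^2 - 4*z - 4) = (z - 5)/(z^2 - 4)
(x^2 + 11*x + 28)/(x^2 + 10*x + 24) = (x + 7)/(x + 6)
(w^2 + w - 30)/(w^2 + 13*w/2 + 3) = 2*(w - 5)/(2*w + 1)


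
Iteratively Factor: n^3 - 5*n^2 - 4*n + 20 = (n + 2)*(n^2 - 7*n + 10) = (n - 5)*(n + 2)*(n - 2)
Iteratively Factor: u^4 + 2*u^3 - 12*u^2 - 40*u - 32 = (u + 2)*(u^3 - 12*u - 16) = (u - 4)*(u + 2)*(u^2 + 4*u + 4) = (u - 4)*(u + 2)^2*(u + 2)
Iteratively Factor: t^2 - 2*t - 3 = (t - 3)*(t + 1)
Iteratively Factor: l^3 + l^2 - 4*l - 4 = (l - 2)*(l^2 + 3*l + 2) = (l - 2)*(l + 1)*(l + 2)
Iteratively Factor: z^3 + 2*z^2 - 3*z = (z - 1)*(z^2 + 3*z) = z*(z - 1)*(z + 3)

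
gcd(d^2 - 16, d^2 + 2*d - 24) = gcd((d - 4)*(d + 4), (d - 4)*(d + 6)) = d - 4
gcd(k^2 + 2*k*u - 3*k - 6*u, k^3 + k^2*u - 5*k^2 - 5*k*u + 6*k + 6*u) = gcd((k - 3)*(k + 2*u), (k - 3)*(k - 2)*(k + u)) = k - 3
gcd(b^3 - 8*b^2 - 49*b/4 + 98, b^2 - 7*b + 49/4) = b - 7/2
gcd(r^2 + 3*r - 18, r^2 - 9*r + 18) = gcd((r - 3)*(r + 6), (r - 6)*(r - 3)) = r - 3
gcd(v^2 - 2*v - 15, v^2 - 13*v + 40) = v - 5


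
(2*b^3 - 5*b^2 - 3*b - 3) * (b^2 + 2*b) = 2*b^5 - b^4 - 13*b^3 - 9*b^2 - 6*b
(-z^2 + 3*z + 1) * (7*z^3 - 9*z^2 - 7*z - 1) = -7*z^5 + 30*z^4 - 13*z^3 - 29*z^2 - 10*z - 1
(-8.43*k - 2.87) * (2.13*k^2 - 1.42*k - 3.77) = -17.9559*k^3 + 5.8575*k^2 + 35.8565*k + 10.8199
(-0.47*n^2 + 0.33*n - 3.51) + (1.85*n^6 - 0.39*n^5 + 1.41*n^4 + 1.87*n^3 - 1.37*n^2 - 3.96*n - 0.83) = 1.85*n^6 - 0.39*n^5 + 1.41*n^4 + 1.87*n^3 - 1.84*n^2 - 3.63*n - 4.34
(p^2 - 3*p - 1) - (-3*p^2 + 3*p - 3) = 4*p^2 - 6*p + 2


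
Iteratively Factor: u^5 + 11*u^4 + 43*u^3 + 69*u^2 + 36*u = (u + 1)*(u^4 + 10*u^3 + 33*u^2 + 36*u) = u*(u + 1)*(u^3 + 10*u^2 + 33*u + 36) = u*(u + 1)*(u + 3)*(u^2 + 7*u + 12) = u*(u + 1)*(u + 3)*(u + 4)*(u + 3)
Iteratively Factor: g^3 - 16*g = (g - 4)*(g^2 + 4*g) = (g - 4)*(g + 4)*(g)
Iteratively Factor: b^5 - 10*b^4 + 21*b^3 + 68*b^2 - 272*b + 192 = (b - 4)*(b^4 - 6*b^3 - 3*b^2 + 56*b - 48) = (b - 4)^2*(b^3 - 2*b^2 - 11*b + 12) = (b - 4)^2*(b + 3)*(b^2 - 5*b + 4) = (b - 4)^2*(b - 1)*(b + 3)*(b - 4)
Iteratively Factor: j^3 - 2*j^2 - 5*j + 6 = (j - 1)*(j^2 - j - 6) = (j - 1)*(j + 2)*(j - 3)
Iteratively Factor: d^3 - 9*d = (d - 3)*(d^2 + 3*d) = (d - 3)*(d + 3)*(d)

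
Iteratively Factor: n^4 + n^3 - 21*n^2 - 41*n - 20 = (n + 4)*(n^3 - 3*n^2 - 9*n - 5) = (n - 5)*(n + 4)*(n^2 + 2*n + 1) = (n - 5)*(n + 1)*(n + 4)*(n + 1)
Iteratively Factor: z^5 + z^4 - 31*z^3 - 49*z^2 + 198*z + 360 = (z + 3)*(z^4 - 2*z^3 - 25*z^2 + 26*z + 120) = (z - 5)*(z + 3)*(z^3 + 3*z^2 - 10*z - 24) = (z - 5)*(z + 2)*(z + 3)*(z^2 + z - 12) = (z - 5)*(z + 2)*(z + 3)*(z + 4)*(z - 3)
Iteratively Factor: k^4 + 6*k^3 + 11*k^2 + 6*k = (k + 1)*(k^3 + 5*k^2 + 6*k) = (k + 1)*(k + 2)*(k^2 + 3*k) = (k + 1)*(k + 2)*(k + 3)*(k)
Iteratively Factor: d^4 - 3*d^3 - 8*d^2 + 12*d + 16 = (d + 1)*(d^3 - 4*d^2 - 4*d + 16) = (d - 4)*(d + 1)*(d^2 - 4) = (d - 4)*(d - 2)*(d + 1)*(d + 2)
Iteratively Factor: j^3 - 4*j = (j + 2)*(j^2 - 2*j) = j*(j + 2)*(j - 2)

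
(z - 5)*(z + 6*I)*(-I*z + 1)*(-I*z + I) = -z^4 + 6*z^3 - 7*I*z^3 + z^2 + 42*I*z^2 - 36*z - 35*I*z + 30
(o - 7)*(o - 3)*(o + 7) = o^3 - 3*o^2 - 49*o + 147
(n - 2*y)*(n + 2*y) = n^2 - 4*y^2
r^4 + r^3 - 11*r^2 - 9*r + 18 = (r - 3)*(r - 1)*(r + 2)*(r + 3)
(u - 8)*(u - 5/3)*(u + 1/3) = u^3 - 28*u^2/3 + 91*u/9 + 40/9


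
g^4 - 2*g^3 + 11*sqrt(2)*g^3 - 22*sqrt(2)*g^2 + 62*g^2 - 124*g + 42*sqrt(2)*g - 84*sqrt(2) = (g - 2)*(g + sqrt(2))*(g + 3*sqrt(2))*(g + 7*sqrt(2))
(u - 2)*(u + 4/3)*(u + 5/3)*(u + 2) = u^4 + 3*u^3 - 16*u^2/9 - 12*u - 80/9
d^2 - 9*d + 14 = (d - 7)*(d - 2)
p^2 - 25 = (p - 5)*(p + 5)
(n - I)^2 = n^2 - 2*I*n - 1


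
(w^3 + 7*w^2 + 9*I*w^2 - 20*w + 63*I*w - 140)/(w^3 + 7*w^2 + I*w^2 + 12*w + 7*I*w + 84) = (w + 5*I)/(w - 3*I)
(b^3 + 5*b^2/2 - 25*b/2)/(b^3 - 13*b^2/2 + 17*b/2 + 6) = b*(2*b^2 + 5*b - 25)/(2*b^3 - 13*b^2 + 17*b + 12)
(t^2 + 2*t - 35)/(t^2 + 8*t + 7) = (t - 5)/(t + 1)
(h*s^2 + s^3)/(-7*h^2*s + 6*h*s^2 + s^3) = s*(h + s)/(-7*h^2 + 6*h*s + s^2)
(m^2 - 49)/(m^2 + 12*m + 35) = (m - 7)/(m + 5)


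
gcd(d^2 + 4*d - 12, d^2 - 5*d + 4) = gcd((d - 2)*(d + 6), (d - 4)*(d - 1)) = 1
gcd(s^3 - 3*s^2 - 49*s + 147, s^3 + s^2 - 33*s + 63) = s^2 + 4*s - 21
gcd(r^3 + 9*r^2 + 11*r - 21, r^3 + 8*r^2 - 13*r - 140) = r + 7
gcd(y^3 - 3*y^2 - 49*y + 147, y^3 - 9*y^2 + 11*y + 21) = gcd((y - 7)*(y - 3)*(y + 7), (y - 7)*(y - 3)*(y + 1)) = y^2 - 10*y + 21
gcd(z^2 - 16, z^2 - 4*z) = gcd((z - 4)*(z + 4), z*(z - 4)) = z - 4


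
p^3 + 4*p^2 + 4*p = p*(p + 2)^2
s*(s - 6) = s^2 - 6*s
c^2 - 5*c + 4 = (c - 4)*(c - 1)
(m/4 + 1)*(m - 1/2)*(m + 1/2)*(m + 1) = m^4/4 + 5*m^3/4 + 15*m^2/16 - 5*m/16 - 1/4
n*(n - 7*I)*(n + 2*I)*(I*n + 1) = I*n^4 + 6*n^3 + 9*I*n^2 + 14*n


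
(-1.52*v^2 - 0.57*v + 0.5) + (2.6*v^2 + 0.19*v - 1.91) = 1.08*v^2 - 0.38*v - 1.41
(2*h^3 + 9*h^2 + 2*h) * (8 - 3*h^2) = -6*h^5 - 27*h^4 + 10*h^3 + 72*h^2 + 16*h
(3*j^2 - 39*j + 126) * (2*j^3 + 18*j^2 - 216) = 6*j^5 - 24*j^4 - 450*j^3 + 1620*j^2 + 8424*j - 27216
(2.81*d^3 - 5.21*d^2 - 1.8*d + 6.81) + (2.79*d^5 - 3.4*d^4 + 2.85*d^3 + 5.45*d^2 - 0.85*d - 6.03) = 2.79*d^5 - 3.4*d^4 + 5.66*d^3 + 0.24*d^2 - 2.65*d + 0.779999999999999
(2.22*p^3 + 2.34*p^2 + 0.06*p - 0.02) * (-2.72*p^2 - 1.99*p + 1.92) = -6.0384*p^5 - 10.7826*p^4 - 0.557399999999999*p^3 + 4.4278*p^2 + 0.155*p - 0.0384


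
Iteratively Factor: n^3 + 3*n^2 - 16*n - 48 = (n + 3)*(n^2 - 16) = (n + 3)*(n + 4)*(n - 4)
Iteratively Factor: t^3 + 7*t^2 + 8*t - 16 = (t - 1)*(t^2 + 8*t + 16) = (t - 1)*(t + 4)*(t + 4)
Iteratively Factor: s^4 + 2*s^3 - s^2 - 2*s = (s + 1)*(s^3 + s^2 - 2*s) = s*(s + 1)*(s^2 + s - 2) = s*(s + 1)*(s + 2)*(s - 1)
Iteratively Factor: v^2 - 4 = (v + 2)*(v - 2)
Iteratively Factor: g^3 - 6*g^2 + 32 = (g - 4)*(g^2 - 2*g - 8) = (g - 4)*(g + 2)*(g - 4)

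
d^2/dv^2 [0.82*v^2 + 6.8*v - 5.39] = 1.64000000000000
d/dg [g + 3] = 1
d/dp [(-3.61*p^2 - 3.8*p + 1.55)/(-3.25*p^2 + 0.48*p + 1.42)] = (-14.0828*p^2 - 0.177399999999999*p - 6.14)/(10.5625*p^4 - 3.12*p^3 - 8.9996*p^2 + 1.3632*p + 2.0164)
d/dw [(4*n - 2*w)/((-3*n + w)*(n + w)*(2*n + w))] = 4*(10*n^3 - 3*n*w^2 + w^3)/(36*n^6 + 84*n^5*w + 49*n^4*w^2 - 12*n^3*w^3 - 14*n^2*w^4 + w^6)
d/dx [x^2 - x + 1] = 2*x - 1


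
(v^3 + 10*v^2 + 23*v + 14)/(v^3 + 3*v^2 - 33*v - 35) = (v + 2)/(v - 5)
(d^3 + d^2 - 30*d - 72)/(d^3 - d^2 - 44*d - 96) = (d - 6)/(d - 8)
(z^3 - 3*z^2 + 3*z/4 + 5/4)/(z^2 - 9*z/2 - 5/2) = (2*z^2 - 7*z + 5)/(2*(z - 5))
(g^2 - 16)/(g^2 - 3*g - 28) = (g - 4)/(g - 7)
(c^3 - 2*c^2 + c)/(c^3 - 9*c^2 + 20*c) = (c^2 - 2*c + 1)/(c^2 - 9*c + 20)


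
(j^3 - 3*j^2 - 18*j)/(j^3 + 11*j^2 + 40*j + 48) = j*(j - 6)/(j^2 + 8*j + 16)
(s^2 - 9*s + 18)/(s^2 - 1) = (s^2 - 9*s + 18)/(s^2 - 1)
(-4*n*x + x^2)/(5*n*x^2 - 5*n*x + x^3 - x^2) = (-4*n + x)/(5*n*x - 5*n + x^2 - x)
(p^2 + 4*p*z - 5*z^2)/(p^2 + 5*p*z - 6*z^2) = (p + 5*z)/(p + 6*z)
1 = 1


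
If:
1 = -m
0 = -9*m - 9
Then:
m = -1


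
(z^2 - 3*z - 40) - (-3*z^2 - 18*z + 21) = 4*z^2 + 15*z - 61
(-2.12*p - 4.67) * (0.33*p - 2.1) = -0.6996*p^2 + 2.9109*p + 9.807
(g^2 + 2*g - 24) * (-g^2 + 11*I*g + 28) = -g^4 - 2*g^3 + 11*I*g^3 + 52*g^2 + 22*I*g^2 + 56*g - 264*I*g - 672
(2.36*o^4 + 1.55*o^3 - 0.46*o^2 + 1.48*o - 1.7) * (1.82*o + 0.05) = 4.2952*o^5 + 2.939*o^4 - 0.7597*o^3 + 2.6706*o^2 - 3.02*o - 0.085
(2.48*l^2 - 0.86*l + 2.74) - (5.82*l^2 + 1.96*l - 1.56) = -3.34*l^2 - 2.82*l + 4.3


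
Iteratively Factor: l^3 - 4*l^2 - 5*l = (l - 5)*(l^2 + l) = (l - 5)*(l + 1)*(l)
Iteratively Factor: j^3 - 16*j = (j - 4)*(j^2 + 4*j) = j*(j - 4)*(j + 4)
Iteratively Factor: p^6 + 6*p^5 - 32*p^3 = (p)*(p^5 + 6*p^4 - 32*p^2) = p*(p + 4)*(p^4 + 2*p^3 - 8*p^2) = p^2*(p + 4)*(p^3 + 2*p^2 - 8*p) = p^2*(p + 4)^2*(p^2 - 2*p) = p^2*(p - 2)*(p + 4)^2*(p)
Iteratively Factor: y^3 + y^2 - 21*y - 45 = (y - 5)*(y^2 + 6*y + 9) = (y - 5)*(y + 3)*(y + 3)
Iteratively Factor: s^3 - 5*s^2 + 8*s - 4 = (s - 2)*(s^2 - 3*s + 2) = (s - 2)^2*(s - 1)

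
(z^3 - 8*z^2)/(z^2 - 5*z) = z*(z - 8)/(z - 5)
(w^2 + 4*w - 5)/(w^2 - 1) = (w + 5)/(w + 1)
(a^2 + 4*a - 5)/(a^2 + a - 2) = (a + 5)/(a + 2)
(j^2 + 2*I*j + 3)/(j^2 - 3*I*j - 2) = (j + 3*I)/(j - 2*I)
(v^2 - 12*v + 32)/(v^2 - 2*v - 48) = (v - 4)/(v + 6)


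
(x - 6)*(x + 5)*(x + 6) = x^3 + 5*x^2 - 36*x - 180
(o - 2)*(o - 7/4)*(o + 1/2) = o^3 - 13*o^2/4 + 13*o/8 + 7/4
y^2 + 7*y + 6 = (y + 1)*(y + 6)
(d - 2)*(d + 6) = d^2 + 4*d - 12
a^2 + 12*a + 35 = (a + 5)*(a + 7)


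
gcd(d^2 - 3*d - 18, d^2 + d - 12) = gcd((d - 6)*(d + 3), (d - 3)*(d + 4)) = 1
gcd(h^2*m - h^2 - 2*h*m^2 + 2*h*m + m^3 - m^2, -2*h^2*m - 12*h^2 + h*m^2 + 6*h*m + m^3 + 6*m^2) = h - m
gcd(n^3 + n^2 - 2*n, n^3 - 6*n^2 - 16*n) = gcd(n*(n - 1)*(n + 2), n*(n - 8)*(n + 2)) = n^2 + 2*n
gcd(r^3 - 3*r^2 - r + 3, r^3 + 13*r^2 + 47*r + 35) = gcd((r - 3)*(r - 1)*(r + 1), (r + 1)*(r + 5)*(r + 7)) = r + 1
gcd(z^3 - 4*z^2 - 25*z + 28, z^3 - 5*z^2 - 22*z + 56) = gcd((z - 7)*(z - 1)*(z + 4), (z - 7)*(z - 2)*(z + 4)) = z^2 - 3*z - 28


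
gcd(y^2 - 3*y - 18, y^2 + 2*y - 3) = y + 3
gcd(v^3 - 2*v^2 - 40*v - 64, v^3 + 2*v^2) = v + 2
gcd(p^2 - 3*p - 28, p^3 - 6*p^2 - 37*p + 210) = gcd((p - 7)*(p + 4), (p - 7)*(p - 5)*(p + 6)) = p - 7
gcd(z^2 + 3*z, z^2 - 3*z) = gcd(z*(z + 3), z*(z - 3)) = z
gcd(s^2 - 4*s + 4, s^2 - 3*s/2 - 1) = s - 2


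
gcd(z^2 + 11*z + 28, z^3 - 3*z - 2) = 1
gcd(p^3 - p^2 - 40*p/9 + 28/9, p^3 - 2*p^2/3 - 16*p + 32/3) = p - 2/3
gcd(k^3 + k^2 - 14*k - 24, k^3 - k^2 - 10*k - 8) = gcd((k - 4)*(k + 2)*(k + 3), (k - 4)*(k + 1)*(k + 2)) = k^2 - 2*k - 8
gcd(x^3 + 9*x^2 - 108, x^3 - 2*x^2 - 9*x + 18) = x - 3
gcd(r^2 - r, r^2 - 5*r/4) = r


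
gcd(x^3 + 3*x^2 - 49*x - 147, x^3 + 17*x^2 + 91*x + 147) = x^2 + 10*x + 21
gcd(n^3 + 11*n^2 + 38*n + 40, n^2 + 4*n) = n + 4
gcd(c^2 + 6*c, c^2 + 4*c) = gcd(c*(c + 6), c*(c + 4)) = c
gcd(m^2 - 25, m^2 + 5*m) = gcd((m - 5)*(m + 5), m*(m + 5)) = m + 5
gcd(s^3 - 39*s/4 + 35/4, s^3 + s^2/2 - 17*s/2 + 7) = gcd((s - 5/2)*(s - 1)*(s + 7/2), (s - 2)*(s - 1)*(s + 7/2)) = s^2 + 5*s/2 - 7/2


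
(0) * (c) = 0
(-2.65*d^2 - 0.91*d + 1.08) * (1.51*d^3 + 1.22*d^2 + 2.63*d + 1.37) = -4.0015*d^5 - 4.6071*d^4 - 6.4489*d^3 - 4.7062*d^2 + 1.5937*d + 1.4796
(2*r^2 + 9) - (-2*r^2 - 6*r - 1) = 4*r^2 + 6*r + 10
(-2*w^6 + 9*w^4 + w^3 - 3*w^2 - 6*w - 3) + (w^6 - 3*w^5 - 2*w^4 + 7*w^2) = -w^6 - 3*w^5 + 7*w^4 + w^3 + 4*w^2 - 6*w - 3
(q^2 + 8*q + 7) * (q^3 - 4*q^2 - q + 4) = q^5 + 4*q^4 - 26*q^3 - 32*q^2 + 25*q + 28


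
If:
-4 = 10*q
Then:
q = -2/5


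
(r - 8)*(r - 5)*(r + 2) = r^3 - 11*r^2 + 14*r + 80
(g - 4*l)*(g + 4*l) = g^2 - 16*l^2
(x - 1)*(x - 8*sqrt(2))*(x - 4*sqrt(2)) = x^3 - 12*sqrt(2)*x^2 - x^2 + 12*sqrt(2)*x + 64*x - 64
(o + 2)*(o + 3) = o^2 + 5*o + 6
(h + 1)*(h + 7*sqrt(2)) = h^2 + h + 7*sqrt(2)*h + 7*sqrt(2)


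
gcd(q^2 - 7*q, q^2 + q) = q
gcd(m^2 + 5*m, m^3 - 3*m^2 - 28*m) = m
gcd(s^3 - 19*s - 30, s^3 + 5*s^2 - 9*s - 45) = s + 3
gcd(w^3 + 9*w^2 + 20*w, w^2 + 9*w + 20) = w^2 + 9*w + 20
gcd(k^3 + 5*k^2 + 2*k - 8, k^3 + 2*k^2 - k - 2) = k^2 + k - 2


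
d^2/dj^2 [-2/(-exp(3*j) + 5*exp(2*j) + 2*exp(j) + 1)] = 2*((-9*exp(2*j) + 20*exp(j) + 2)*(-exp(3*j) + 5*exp(2*j) + 2*exp(j) + 1) - 2*(-3*exp(2*j) + 10*exp(j) + 2)^2*exp(j))*exp(j)/(-exp(3*j) + 5*exp(2*j) + 2*exp(j) + 1)^3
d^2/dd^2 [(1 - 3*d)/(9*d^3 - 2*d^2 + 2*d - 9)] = 2*(-729*d^5 + 648*d^4 - 102*d^3 - 1392*d^2 + 393*d - 68)/(729*d^9 - 486*d^8 + 594*d^7 - 2411*d^6 + 1104*d^5 - 1104*d^4 + 2411*d^3 - 594*d^2 + 486*d - 729)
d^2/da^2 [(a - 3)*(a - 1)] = 2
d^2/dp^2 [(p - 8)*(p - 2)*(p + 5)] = 6*p - 10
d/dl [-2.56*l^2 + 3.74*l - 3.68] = 3.74 - 5.12*l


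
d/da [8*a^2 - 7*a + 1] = 16*a - 7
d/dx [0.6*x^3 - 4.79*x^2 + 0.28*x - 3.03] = 1.8*x^2 - 9.58*x + 0.28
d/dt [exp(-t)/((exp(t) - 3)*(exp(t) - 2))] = (-3*exp(2*t) + 10*exp(t) - 6)*exp(-t)/(exp(4*t) - 10*exp(3*t) + 37*exp(2*t) - 60*exp(t) + 36)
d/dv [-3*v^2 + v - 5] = 1 - 6*v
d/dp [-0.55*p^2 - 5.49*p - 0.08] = -1.1*p - 5.49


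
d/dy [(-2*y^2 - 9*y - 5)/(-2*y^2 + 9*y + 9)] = 4*(-9*y^2 - 14*y - 9)/(4*y^4 - 36*y^3 + 45*y^2 + 162*y + 81)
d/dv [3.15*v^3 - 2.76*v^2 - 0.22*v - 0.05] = 9.45*v^2 - 5.52*v - 0.22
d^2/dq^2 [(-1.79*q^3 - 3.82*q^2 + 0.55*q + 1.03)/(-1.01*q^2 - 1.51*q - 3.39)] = (-16.868678*q^3 - 29.80302*q^2 + 125.298906*q + 95.786662)/(1.030301*q^6 + 4.621053*q^5 + 17.28312*q^4 + 34.463485*q^3 + 58.00968*q^2 + 52.059213*q + 38.958219)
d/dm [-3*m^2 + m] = 1 - 6*m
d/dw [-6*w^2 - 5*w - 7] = -12*w - 5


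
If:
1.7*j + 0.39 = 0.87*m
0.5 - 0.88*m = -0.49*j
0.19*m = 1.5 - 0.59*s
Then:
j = 0.09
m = 0.62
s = 2.34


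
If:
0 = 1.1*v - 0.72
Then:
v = 0.65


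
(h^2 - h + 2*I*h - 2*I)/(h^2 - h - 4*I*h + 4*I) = (h + 2*I)/(h - 4*I)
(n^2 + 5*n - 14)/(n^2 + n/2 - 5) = 2*(n + 7)/(2*n + 5)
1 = 1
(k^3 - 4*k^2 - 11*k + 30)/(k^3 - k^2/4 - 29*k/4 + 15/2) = 4*(k - 5)/(4*k - 5)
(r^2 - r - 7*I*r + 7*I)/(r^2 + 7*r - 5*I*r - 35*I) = (r^2 - r - 7*I*r + 7*I)/(r^2 + 7*r - 5*I*r - 35*I)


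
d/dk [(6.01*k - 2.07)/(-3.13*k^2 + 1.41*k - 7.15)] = (18.8113*k^2 - 12.9582*k - 40.0528)/(9.7969*k^4 - 8.8266*k^3 + 46.7471*k^2 - 20.163*k + 51.1225)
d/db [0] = 0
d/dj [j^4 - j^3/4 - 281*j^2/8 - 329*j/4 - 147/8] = 4*j^3 - 3*j^2/4 - 281*j/4 - 329/4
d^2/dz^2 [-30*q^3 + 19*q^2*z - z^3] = -6*z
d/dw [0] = 0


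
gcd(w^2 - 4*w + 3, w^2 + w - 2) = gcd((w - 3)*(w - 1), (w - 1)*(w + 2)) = w - 1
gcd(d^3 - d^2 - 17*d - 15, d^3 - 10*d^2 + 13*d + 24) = d + 1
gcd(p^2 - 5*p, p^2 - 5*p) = p^2 - 5*p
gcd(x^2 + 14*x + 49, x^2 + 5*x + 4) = 1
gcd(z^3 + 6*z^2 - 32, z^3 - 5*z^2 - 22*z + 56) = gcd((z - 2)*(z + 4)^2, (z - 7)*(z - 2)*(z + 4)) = z^2 + 2*z - 8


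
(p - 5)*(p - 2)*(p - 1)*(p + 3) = p^4 - 5*p^3 - 7*p^2 + 41*p - 30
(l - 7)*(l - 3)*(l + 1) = l^3 - 9*l^2 + 11*l + 21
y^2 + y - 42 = (y - 6)*(y + 7)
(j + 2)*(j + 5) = j^2 + 7*j + 10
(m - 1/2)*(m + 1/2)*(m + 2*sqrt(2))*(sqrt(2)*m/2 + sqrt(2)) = sqrt(2)*m^4/2 + sqrt(2)*m^3 + 2*m^3 - sqrt(2)*m^2/8 + 4*m^2 - m/2 - sqrt(2)*m/4 - 1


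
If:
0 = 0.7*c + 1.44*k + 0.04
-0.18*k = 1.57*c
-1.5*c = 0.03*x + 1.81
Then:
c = 0.00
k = -0.03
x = -60.50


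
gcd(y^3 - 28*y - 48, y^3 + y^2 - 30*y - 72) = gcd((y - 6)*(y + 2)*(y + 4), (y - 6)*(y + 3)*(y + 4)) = y^2 - 2*y - 24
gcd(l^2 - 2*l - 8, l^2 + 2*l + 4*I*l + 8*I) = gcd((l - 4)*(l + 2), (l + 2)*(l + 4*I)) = l + 2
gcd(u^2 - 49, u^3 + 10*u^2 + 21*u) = u + 7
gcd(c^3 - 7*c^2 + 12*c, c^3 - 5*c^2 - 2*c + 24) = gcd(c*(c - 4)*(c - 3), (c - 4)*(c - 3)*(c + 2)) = c^2 - 7*c + 12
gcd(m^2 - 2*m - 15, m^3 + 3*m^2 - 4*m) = 1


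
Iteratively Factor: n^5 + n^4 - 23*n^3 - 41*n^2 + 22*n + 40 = (n + 4)*(n^4 - 3*n^3 - 11*n^2 + 3*n + 10) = (n + 1)*(n + 4)*(n^3 - 4*n^2 - 7*n + 10) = (n + 1)*(n + 2)*(n + 4)*(n^2 - 6*n + 5) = (n - 1)*(n + 1)*(n + 2)*(n + 4)*(n - 5)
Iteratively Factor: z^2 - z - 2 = (z - 2)*(z + 1)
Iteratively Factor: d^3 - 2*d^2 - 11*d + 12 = (d - 4)*(d^2 + 2*d - 3) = (d - 4)*(d - 1)*(d + 3)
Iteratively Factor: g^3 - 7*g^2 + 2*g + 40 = (g - 5)*(g^2 - 2*g - 8) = (g - 5)*(g - 4)*(g + 2)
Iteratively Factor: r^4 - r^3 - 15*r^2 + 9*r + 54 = (r + 3)*(r^3 - 4*r^2 - 3*r + 18) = (r - 3)*(r + 3)*(r^2 - r - 6) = (r - 3)^2*(r + 3)*(r + 2)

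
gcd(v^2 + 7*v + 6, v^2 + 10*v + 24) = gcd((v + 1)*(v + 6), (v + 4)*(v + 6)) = v + 6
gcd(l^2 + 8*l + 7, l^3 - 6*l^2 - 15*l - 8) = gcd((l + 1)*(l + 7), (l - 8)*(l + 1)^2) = l + 1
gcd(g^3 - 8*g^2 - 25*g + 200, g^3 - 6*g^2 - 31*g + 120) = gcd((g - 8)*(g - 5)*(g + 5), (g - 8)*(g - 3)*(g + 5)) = g^2 - 3*g - 40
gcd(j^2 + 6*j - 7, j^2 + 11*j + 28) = j + 7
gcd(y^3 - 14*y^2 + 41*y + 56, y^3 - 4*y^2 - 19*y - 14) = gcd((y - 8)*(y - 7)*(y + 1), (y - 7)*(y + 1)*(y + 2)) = y^2 - 6*y - 7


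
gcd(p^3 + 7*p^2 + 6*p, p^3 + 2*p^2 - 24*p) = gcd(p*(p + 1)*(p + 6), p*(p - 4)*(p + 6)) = p^2 + 6*p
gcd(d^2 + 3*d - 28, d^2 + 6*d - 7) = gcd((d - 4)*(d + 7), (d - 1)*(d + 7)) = d + 7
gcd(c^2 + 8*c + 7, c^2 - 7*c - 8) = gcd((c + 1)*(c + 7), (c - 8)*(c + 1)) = c + 1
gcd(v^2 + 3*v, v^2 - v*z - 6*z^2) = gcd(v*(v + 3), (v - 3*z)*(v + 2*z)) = 1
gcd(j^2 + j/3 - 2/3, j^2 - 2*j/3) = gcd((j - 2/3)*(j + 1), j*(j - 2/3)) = j - 2/3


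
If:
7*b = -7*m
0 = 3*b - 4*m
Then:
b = 0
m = 0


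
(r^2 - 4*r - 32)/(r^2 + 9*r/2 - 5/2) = 2*(r^2 - 4*r - 32)/(2*r^2 + 9*r - 5)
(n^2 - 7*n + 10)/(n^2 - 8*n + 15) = (n - 2)/(n - 3)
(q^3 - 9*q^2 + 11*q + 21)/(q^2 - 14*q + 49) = (q^2 - 2*q - 3)/(q - 7)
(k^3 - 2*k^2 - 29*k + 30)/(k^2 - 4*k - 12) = (k^2 + 4*k - 5)/(k + 2)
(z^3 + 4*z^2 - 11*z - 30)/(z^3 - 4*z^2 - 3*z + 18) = (z + 5)/(z - 3)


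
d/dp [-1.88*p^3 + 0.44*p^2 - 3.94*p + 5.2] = -5.64*p^2 + 0.88*p - 3.94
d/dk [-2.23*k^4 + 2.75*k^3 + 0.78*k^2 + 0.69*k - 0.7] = -8.92*k^3 + 8.25*k^2 + 1.56*k + 0.69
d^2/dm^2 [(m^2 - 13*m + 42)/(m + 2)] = 144/(m^3 + 6*m^2 + 12*m + 8)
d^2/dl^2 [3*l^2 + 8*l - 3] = 6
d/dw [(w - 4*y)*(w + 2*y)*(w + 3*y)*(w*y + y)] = y*(4*w^3 + 3*w^2*y + 3*w^2 - 28*w*y^2 + 2*w*y - 24*y^3 - 14*y^2)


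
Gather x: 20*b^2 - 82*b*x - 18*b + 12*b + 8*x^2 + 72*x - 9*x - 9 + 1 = 20*b^2 - 6*b + 8*x^2 + x*(63 - 82*b) - 8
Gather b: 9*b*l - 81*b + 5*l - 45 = b*(9*l - 81) + 5*l - 45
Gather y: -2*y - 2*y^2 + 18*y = -2*y^2 + 16*y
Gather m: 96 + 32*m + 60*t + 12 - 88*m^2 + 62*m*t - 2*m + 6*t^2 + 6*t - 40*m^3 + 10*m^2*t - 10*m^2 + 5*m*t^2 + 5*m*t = -40*m^3 + m^2*(10*t - 98) + m*(5*t^2 + 67*t + 30) + 6*t^2 + 66*t + 108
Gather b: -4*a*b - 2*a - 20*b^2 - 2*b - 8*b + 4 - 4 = -2*a - 20*b^2 + b*(-4*a - 10)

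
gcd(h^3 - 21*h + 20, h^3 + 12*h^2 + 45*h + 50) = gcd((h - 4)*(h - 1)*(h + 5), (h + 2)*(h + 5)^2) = h + 5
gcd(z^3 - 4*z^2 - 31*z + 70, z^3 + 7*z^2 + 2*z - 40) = z^2 + 3*z - 10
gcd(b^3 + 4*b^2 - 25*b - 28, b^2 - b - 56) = b + 7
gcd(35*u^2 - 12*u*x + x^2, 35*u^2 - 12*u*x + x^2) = 35*u^2 - 12*u*x + x^2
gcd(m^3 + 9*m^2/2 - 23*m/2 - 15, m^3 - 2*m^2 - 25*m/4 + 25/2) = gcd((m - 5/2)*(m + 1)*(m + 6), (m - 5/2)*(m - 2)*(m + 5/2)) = m - 5/2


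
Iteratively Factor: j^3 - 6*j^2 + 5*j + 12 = (j + 1)*(j^2 - 7*j + 12) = (j - 3)*(j + 1)*(j - 4)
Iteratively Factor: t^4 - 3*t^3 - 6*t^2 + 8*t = (t - 4)*(t^3 + t^2 - 2*t) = t*(t - 4)*(t^2 + t - 2) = t*(t - 4)*(t - 1)*(t + 2)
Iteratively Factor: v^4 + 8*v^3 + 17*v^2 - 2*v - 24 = (v - 1)*(v^3 + 9*v^2 + 26*v + 24) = (v - 1)*(v + 2)*(v^2 + 7*v + 12) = (v - 1)*(v + 2)*(v + 3)*(v + 4)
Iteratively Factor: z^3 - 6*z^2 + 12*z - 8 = (z - 2)*(z^2 - 4*z + 4) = (z - 2)^2*(z - 2)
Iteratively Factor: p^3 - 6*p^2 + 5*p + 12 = (p - 3)*(p^2 - 3*p - 4) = (p - 4)*(p - 3)*(p + 1)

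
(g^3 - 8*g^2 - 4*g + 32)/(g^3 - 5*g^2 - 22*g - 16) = (g - 2)/(g + 1)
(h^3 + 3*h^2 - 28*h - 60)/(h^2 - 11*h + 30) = (h^2 + 8*h + 12)/(h - 6)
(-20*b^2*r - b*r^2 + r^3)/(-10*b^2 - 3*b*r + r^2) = r*(4*b + r)/(2*b + r)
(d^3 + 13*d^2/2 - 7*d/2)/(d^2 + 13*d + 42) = d*(2*d - 1)/(2*(d + 6))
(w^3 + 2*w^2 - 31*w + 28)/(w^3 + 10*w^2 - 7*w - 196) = (w - 1)/(w + 7)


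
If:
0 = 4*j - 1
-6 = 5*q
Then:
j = 1/4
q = -6/5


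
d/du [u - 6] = 1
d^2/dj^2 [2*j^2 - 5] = 4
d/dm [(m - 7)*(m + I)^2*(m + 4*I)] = 4*m^3 + m^2*(-21 + 18*I) + m*(-18 - 84*I) + 63 - 4*I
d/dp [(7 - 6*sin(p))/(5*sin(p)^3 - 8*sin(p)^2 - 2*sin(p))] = (60*sin(p)^3 - 153*sin(p)^2 + 112*sin(p) + 14)*cos(p)/((5*sin(p)^2 - 8*sin(p) - 2)^2*sin(p)^2)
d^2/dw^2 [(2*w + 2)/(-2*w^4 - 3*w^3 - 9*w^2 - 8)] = 4*(-w^2*(w + 1)*(8*w^2 + 9*w + 18)^2 + (8*w^3 + 9*w^2 + 18*w + 3*(w + 1)*(4*w^2 + 3*w + 3))*(2*w^4 + 3*w^3 + 9*w^2 + 8))/(2*w^4 + 3*w^3 + 9*w^2 + 8)^3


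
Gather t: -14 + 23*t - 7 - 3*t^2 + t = -3*t^2 + 24*t - 21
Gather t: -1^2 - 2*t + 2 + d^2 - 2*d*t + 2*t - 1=d^2 - 2*d*t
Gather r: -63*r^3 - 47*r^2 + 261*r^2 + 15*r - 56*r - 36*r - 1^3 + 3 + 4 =-63*r^3 + 214*r^2 - 77*r + 6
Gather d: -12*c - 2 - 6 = -12*c - 8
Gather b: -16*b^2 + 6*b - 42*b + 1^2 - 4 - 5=-16*b^2 - 36*b - 8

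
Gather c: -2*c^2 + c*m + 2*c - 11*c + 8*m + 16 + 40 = -2*c^2 + c*(m - 9) + 8*m + 56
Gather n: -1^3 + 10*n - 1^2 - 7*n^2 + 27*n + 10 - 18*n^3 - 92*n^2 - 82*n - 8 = -18*n^3 - 99*n^2 - 45*n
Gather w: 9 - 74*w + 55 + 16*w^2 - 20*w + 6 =16*w^2 - 94*w + 70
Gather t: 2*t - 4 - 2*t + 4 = 0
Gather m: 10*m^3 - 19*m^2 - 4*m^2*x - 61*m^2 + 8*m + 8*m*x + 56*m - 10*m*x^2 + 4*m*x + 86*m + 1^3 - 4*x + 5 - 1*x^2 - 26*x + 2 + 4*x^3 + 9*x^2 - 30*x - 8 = 10*m^3 + m^2*(-4*x - 80) + m*(-10*x^2 + 12*x + 150) + 4*x^3 + 8*x^2 - 60*x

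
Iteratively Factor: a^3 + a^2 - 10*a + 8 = (a + 4)*(a^2 - 3*a + 2) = (a - 2)*(a + 4)*(a - 1)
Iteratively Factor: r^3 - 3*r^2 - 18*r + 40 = (r - 5)*(r^2 + 2*r - 8) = (r - 5)*(r + 4)*(r - 2)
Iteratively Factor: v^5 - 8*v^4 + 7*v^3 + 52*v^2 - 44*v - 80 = (v - 2)*(v^4 - 6*v^3 - 5*v^2 + 42*v + 40) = (v - 2)*(v + 1)*(v^3 - 7*v^2 + 2*v + 40) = (v - 2)*(v + 1)*(v + 2)*(v^2 - 9*v + 20) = (v - 5)*(v - 2)*(v + 1)*(v + 2)*(v - 4)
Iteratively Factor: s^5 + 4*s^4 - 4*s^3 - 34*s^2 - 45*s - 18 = (s + 2)*(s^4 + 2*s^3 - 8*s^2 - 18*s - 9) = (s + 1)*(s + 2)*(s^3 + s^2 - 9*s - 9) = (s - 3)*(s + 1)*(s + 2)*(s^2 + 4*s + 3) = (s - 3)*(s + 1)*(s + 2)*(s + 3)*(s + 1)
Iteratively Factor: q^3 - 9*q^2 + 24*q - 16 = (q - 4)*(q^2 - 5*q + 4) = (q - 4)*(q - 1)*(q - 4)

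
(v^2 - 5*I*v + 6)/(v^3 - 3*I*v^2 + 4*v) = (v - 6*I)/(v*(v - 4*I))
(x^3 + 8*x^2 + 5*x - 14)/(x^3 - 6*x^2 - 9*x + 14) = (x + 7)/(x - 7)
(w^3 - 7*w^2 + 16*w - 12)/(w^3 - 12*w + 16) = (w - 3)/(w + 4)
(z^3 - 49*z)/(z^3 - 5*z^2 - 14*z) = (z + 7)/(z + 2)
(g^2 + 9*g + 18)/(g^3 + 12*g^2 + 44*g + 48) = (g + 3)/(g^2 + 6*g + 8)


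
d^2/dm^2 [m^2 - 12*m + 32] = 2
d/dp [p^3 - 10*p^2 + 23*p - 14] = 3*p^2 - 20*p + 23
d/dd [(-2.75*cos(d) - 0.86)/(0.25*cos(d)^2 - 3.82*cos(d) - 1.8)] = (0.6875*sin(d)^2 - 0.43*cos(d) - 2.3523)*sin(d)/(-0.25*cos(d)^2 + 3.82*cos(d) + 1.8)^2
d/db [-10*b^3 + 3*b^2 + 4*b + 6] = -30*b^2 + 6*b + 4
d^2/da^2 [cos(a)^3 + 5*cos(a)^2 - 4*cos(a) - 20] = 13*cos(a)/4 - 10*cos(2*a) - 9*cos(3*a)/4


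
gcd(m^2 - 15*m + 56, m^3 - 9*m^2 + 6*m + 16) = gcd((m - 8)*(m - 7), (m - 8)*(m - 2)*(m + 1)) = m - 8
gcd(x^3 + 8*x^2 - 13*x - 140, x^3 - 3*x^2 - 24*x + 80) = x^2 + x - 20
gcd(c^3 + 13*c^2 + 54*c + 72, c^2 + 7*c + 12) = c^2 + 7*c + 12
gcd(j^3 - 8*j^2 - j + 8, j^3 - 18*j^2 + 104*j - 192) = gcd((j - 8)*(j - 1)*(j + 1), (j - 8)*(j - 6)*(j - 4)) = j - 8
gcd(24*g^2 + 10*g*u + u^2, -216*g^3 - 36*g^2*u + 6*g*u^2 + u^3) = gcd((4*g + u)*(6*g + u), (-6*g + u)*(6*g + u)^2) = 6*g + u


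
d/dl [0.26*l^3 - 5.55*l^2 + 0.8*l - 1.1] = 0.78*l^2 - 11.1*l + 0.8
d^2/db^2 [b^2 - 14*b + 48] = 2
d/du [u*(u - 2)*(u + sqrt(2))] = u*(u - 2) + u*(u + sqrt(2)) + (u - 2)*(u + sqrt(2))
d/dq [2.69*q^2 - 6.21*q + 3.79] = 5.38*q - 6.21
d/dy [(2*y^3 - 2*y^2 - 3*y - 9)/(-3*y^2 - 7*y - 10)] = (-6*y^4 - 28*y^3 - 55*y^2 - 14*y - 33)/(9*y^4 + 42*y^3 + 109*y^2 + 140*y + 100)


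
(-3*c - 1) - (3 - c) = -2*c - 4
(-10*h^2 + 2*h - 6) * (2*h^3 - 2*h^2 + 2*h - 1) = -20*h^5 + 24*h^4 - 36*h^3 + 26*h^2 - 14*h + 6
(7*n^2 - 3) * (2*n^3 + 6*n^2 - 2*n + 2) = 14*n^5 + 42*n^4 - 20*n^3 - 4*n^2 + 6*n - 6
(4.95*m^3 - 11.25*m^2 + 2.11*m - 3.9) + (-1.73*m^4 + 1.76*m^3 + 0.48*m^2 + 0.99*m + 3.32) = -1.73*m^4 + 6.71*m^3 - 10.77*m^2 + 3.1*m - 0.58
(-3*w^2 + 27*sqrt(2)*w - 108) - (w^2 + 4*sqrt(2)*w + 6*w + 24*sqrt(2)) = -4*w^2 - 6*w + 23*sqrt(2)*w - 108 - 24*sqrt(2)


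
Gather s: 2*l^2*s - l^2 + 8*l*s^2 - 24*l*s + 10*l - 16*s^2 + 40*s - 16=-l^2 + 10*l + s^2*(8*l - 16) + s*(2*l^2 - 24*l + 40) - 16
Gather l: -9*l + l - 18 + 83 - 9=56 - 8*l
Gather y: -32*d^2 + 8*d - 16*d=-32*d^2 - 8*d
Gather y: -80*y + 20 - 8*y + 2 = 22 - 88*y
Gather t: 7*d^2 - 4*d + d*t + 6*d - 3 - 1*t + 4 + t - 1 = 7*d^2 + d*t + 2*d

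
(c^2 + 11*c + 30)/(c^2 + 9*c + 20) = (c + 6)/(c + 4)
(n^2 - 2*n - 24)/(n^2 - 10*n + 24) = (n + 4)/(n - 4)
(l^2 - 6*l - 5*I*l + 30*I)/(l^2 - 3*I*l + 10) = (l - 6)/(l + 2*I)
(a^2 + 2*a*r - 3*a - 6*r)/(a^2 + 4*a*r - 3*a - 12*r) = (a + 2*r)/(a + 4*r)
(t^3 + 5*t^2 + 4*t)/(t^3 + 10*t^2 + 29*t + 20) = t/(t + 5)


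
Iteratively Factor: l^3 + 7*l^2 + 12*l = (l)*(l^2 + 7*l + 12) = l*(l + 3)*(l + 4)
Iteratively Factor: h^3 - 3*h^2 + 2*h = (h)*(h^2 - 3*h + 2) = h*(h - 2)*(h - 1)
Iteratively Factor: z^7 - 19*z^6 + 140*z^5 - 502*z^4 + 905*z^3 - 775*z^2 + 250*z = (z - 1)*(z^6 - 18*z^5 + 122*z^4 - 380*z^3 + 525*z^2 - 250*z) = (z - 5)*(z - 1)*(z^5 - 13*z^4 + 57*z^3 - 95*z^2 + 50*z) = (z - 5)*(z - 2)*(z - 1)*(z^4 - 11*z^3 + 35*z^2 - 25*z) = (z - 5)^2*(z - 2)*(z - 1)*(z^3 - 6*z^2 + 5*z) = (z - 5)^2*(z - 2)*(z - 1)^2*(z^2 - 5*z) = (z - 5)^3*(z - 2)*(z - 1)^2*(z)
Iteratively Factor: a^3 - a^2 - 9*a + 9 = (a - 3)*(a^2 + 2*a - 3) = (a - 3)*(a - 1)*(a + 3)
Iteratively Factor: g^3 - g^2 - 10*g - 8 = (g - 4)*(g^2 + 3*g + 2) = (g - 4)*(g + 2)*(g + 1)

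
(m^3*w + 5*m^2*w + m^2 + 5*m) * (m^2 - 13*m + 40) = m^5*w - 8*m^4*w + m^4 - 25*m^3*w - 8*m^3 + 200*m^2*w - 25*m^2 + 200*m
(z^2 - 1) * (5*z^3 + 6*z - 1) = 5*z^5 + z^3 - z^2 - 6*z + 1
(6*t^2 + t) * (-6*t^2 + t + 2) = -36*t^4 + 13*t^2 + 2*t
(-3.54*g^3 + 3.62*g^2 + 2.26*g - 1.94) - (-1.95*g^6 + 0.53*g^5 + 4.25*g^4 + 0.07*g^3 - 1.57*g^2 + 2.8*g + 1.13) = 1.95*g^6 - 0.53*g^5 - 4.25*g^4 - 3.61*g^3 + 5.19*g^2 - 0.54*g - 3.07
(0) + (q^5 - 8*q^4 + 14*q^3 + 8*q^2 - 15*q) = q^5 - 8*q^4 + 14*q^3 + 8*q^2 - 15*q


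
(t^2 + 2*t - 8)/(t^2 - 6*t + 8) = (t + 4)/(t - 4)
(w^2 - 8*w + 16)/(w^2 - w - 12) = (w - 4)/(w + 3)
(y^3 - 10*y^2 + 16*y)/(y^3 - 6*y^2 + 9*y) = (y^2 - 10*y + 16)/(y^2 - 6*y + 9)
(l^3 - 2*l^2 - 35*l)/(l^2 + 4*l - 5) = l*(l - 7)/(l - 1)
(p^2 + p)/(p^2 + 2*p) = (p + 1)/(p + 2)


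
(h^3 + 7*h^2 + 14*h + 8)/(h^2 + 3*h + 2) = h + 4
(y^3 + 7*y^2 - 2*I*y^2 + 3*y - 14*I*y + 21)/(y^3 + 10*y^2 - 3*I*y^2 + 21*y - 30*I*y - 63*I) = (y + I)/(y + 3)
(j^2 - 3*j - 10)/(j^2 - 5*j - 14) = (j - 5)/(j - 7)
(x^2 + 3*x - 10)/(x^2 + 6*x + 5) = (x - 2)/(x + 1)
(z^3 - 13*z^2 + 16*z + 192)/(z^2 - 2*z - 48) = (z^2 - 5*z - 24)/(z + 6)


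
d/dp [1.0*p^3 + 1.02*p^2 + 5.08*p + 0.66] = 3.0*p^2 + 2.04*p + 5.08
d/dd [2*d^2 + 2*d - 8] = 4*d + 2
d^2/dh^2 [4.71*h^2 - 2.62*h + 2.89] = 9.42000000000000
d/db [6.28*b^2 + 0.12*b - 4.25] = 12.56*b + 0.12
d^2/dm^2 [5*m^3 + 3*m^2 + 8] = 30*m + 6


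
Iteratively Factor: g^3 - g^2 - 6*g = (g - 3)*(g^2 + 2*g) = (g - 3)*(g + 2)*(g)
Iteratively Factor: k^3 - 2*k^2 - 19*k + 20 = (k + 4)*(k^2 - 6*k + 5) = (k - 1)*(k + 4)*(k - 5)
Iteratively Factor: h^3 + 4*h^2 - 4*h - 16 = (h - 2)*(h^2 + 6*h + 8) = (h - 2)*(h + 2)*(h + 4)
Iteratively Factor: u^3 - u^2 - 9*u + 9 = (u - 3)*(u^2 + 2*u - 3) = (u - 3)*(u + 3)*(u - 1)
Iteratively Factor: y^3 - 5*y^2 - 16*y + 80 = (y - 5)*(y^2 - 16) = (y - 5)*(y - 4)*(y + 4)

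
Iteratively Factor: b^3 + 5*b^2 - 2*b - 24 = (b + 3)*(b^2 + 2*b - 8) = (b + 3)*(b + 4)*(b - 2)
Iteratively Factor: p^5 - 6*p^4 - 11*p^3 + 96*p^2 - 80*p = (p + 4)*(p^4 - 10*p^3 + 29*p^2 - 20*p) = (p - 5)*(p + 4)*(p^3 - 5*p^2 + 4*p) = (p - 5)*(p - 4)*(p + 4)*(p^2 - p) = (p - 5)*(p - 4)*(p - 1)*(p + 4)*(p)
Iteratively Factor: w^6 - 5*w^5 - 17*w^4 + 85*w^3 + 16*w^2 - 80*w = (w + 1)*(w^5 - 6*w^4 - 11*w^3 + 96*w^2 - 80*w) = (w - 1)*(w + 1)*(w^4 - 5*w^3 - 16*w^2 + 80*w) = (w - 1)*(w + 1)*(w + 4)*(w^3 - 9*w^2 + 20*w) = (w - 5)*(w - 1)*(w + 1)*(w + 4)*(w^2 - 4*w) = w*(w - 5)*(w - 1)*(w + 1)*(w + 4)*(w - 4)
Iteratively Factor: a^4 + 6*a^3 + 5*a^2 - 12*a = (a + 4)*(a^3 + 2*a^2 - 3*a) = a*(a + 4)*(a^2 + 2*a - 3) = a*(a + 3)*(a + 4)*(a - 1)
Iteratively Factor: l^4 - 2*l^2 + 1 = (l - 1)*(l^3 + l^2 - l - 1) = (l - 1)*(l + 1)*(l^2 - 1) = (l - 1)*(l + 1)^2*(l - 1)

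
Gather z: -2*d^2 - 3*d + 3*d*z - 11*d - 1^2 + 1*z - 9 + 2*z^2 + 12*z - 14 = -2*d^2 - 14*d + 2*z^2 + z*(3*d + 13) - 24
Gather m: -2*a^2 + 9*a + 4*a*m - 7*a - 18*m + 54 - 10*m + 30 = -2*a^2 + 2*a + m*(4*a - 28) + 84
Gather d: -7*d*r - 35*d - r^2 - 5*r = d*(-7*r - 35) - r^2 - 5*r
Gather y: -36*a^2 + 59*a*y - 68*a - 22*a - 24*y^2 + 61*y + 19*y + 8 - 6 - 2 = -36*a^2 - 90*a - 24*y^2 + y*(59*a + 80)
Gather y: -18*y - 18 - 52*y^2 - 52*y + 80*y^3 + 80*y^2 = 80*y^3 + 28*y^2 - 70*y - 18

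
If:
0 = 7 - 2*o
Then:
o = 7/2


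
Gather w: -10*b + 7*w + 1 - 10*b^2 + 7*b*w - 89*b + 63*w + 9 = -10*b^2 - 99*b + w*(7*b + 70) + 10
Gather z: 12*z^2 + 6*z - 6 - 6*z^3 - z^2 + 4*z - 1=-6*z^3 + 11*z^2 + 10*z - 7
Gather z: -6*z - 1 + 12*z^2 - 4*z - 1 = 12*z^2 - 10*z - 2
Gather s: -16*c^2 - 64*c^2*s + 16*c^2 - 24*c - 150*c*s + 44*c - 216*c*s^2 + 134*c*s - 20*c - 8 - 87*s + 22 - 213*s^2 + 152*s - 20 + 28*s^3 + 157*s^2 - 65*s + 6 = 28*s^3 + s^2*(-216*c - 56) + s*(-64*c^2 - 16*c)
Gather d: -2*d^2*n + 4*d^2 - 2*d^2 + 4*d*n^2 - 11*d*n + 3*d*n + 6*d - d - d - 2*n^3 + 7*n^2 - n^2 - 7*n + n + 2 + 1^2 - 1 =d^2*(2 - 2*n) + d*(4*n^2 - 8*n + 4) - 2*n^3 + 6*n^2 - 6*n + 2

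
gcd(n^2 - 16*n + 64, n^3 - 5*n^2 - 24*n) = n - 8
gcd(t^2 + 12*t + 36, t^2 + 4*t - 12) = t + 6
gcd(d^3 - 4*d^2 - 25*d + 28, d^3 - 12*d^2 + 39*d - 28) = d^2 - 8*d + 7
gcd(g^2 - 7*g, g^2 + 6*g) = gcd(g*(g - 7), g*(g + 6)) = g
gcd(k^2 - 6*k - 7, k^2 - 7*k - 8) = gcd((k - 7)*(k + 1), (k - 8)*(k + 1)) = k + 1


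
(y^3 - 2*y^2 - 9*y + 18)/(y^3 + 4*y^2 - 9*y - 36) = (y - 2)/(y + 4)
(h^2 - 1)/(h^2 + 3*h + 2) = (h - 1)/(h + 2)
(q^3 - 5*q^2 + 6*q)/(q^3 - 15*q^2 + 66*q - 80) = q*(q - 3)/(q^2 - 13*q + 40)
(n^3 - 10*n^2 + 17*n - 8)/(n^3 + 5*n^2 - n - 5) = (n^2 - 9*n + 8)/(n^2 + 6*n + 5)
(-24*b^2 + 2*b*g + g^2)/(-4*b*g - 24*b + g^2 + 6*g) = (6*b + g)/(g + 6)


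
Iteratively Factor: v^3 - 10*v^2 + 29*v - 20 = (v - 4)*(v^2 - 6*v + 5) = (v - 5)*(v - 4)*(v - 1)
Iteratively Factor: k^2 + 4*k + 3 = (k + 1)*(k + 3)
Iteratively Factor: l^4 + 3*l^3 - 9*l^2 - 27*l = (l - 3)*(l^3 + 6*l^2 + 9*l) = (l - 3)*(l + 3)*(l^2 + 3*l) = l*(l - 3)*(l + 3)*(l + 3)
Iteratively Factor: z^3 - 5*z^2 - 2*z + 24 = (z + 2)*(z^2 - 7*z + 12) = (z - 4)*(z + 2)*(z - 3)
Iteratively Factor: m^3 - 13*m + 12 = (m + 4)*(m^2 - 4*m + 3) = (m - 1)*(m + 4)*(m - 3)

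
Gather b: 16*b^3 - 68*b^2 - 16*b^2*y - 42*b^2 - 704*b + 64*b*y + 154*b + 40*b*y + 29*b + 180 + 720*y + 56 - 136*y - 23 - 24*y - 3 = 16*b^3 + b^2*(-16*y - 110) + b*(104*y - 521) + 560*y + 210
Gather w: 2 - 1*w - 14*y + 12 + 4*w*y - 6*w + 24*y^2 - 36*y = w*(4*y - 7) + 24*y^2 - 50*y + 14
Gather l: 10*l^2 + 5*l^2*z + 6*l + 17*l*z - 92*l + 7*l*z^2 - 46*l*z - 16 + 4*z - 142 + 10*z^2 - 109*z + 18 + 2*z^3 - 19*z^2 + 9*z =l^2*(5*z + 10) + l*(7*z^2 - 29*z - 86) + 2*z^3 - 9*z^2 - 96*z - 140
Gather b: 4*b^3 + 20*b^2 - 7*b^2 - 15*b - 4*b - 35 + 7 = 4*b^3 + 13*b^2 - 19*b - 28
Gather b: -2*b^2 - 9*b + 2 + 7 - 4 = -2*b^2 - 9*b + 5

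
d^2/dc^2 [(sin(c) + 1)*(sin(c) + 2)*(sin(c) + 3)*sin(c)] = -16*sin(c)^4 - 54*sin(c)^3 - 32*sin(c)^2 + 30*sin(c) + 22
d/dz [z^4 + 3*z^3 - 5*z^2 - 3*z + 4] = 4*z^3 + 9*z^2 - 10*z - 3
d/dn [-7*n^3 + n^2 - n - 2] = -21*n^2 + 2*n - 1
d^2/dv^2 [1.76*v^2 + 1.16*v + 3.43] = 3.52000000000000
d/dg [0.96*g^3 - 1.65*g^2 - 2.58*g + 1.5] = 2.88*g^2 - 3.3*g - 2.58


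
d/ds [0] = 0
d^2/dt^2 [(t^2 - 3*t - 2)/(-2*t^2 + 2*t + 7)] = 2*(8*t^3 - 18*t^2 + 102*t - 55)/(8*t^6 - 24*t^5 - 60*t^4 + 160*t^3 + 210*t^2 - 294*t - 343)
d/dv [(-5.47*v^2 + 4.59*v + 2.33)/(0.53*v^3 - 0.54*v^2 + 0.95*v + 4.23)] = (2.8991*v^4 - 4.8654*v^3 - 6.4226*v^2 - 43.7598*v + 17.2022)/(0.2809*v^6 - 0.5724*v^5 + 1.2986*v^4 + 3.4578*v^3 - 3.6659*v^2 + 8.037*v + 17.8929)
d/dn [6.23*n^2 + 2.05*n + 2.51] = 12.46*n + 2.05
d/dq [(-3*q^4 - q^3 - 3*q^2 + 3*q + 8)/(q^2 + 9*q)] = 2*(-3*q^5 - 41*q^4 - 9*q^3 - 15*q^2 - 8*q - 36)/(q^2*(q^2 + 18*q + 81))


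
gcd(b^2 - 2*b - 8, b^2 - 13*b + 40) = 1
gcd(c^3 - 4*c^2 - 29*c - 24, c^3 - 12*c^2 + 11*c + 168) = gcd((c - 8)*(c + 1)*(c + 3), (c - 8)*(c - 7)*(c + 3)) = c^2 - 5*c - 24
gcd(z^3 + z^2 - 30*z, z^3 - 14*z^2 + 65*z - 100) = z - 5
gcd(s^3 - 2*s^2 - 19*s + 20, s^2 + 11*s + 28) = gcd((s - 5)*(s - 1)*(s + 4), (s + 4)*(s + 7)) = s + 4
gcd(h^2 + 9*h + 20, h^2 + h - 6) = 1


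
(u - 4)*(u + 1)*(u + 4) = u^3 + u^2 - 16*u - 16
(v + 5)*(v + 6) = v^2 + 11*v + 30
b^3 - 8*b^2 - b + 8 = (b - 8)*(b - 1)*(b + 1)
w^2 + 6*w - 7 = (w - 1)*(w + 7)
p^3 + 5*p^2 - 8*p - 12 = (p - 2)*(p + 1)*(p + 6)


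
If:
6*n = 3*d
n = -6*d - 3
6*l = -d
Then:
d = -6/13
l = 1/13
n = -3/13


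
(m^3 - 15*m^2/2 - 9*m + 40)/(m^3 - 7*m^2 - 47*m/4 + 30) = 2*(m - 2)/(2*m - 3)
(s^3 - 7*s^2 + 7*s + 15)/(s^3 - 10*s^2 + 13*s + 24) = (s - 5)/(s - 8)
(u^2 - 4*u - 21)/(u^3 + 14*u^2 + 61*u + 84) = (u - 7)/(u^2 + 11*u + 28)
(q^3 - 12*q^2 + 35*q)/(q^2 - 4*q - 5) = q*(q - 7)/(q + 1)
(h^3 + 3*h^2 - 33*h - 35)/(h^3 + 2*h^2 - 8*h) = (h^3 + 3*h^2 - 33*h - 35)/(h*(h^2 + 2*h - 8))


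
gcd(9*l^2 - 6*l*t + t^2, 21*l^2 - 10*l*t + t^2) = -3*l + t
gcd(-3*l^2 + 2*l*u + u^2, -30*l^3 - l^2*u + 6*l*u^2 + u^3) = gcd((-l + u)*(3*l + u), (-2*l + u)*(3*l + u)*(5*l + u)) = 3*l + u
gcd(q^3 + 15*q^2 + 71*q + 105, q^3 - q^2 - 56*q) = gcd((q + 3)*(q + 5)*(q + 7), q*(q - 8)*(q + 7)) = q + 7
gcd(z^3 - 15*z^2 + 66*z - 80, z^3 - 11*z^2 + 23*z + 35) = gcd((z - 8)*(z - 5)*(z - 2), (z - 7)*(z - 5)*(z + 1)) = z - 5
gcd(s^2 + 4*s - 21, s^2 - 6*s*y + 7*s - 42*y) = s + 7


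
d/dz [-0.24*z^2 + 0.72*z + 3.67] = 0.72 - 0.48*z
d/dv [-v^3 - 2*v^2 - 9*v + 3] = -3*v^2 - 4*v - 9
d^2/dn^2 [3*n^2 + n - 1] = 6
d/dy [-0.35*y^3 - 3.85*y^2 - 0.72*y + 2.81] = -1.05*y^2 - 7.7*y - 0.72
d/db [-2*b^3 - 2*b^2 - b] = -6*b^2 - 4*b - 1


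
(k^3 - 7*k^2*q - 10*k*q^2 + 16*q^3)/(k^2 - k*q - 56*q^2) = (k^2 + k*q - 2*q^2)/(k + 7*q)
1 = 1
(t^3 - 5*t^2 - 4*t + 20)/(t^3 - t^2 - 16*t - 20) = (t - 2)/(t + 2)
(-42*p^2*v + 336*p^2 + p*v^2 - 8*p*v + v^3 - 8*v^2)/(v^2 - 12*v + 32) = (-42*p^2 + p*v + v^2)/(v - 4)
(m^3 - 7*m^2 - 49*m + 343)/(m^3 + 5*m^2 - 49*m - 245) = (m - 7)/(m + 5)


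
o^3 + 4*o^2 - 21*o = o*(o - 3)*(o + 7)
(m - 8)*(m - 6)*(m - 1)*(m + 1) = m^4 - 14*m^3 + 47*m^2 + 14*m - 48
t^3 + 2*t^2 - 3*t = t*(t - 1)*(t + 3)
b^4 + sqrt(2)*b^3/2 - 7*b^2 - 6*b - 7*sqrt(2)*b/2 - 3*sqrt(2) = (b - 3)*(b + 1)*(b + 2)*(b + sqrt(2)/2)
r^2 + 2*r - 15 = (r - 3)*(r + 5)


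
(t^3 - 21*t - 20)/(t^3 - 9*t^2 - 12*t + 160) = (t + 1)/(t - 8)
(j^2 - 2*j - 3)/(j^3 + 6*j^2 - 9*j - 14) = (j - 3)/(j^2 + 5*j - 14)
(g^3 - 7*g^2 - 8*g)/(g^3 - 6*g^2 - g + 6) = g*(g - 8)/(g^2 - 7*g + 6)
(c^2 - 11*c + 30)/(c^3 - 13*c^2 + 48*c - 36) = (c - 5)/(c^2 - 7*c + 6)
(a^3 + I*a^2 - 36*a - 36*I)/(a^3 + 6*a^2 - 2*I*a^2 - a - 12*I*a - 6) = (a^2 + a*(-6 + I) - 6*I)/(a^2 - 2*I*a - 1)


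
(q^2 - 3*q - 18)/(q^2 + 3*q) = (q - 6)/q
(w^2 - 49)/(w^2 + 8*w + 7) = (w - 7)/(w + 1)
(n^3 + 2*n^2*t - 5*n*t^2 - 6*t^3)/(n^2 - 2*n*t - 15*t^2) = (-n^2 + n*t + 2*t^2)/(-n + 5*t)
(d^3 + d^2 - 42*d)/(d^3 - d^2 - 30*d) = (d + 7)/(d + 5)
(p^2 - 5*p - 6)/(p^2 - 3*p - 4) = (p - 6)/(p - 4)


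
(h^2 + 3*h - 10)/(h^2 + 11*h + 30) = (h - 2)/(h + 6)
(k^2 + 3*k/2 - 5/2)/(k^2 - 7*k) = (2*k^2 + 3*k - 5)/(2*k*(k - 7))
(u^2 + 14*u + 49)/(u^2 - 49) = (u + 7)/(u - 7)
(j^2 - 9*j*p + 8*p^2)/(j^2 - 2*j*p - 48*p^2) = (j - p)/(j + 6*p)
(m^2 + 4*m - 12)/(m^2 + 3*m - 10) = (m + 6)/(m + 5)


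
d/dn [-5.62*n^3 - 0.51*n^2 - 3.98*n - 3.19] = -16.86*n^2 - 1.02*n - 3.98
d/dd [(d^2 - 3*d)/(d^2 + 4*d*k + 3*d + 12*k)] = (-d*(d - 3)*(2*d + 4*k + 3) + (2*d - 3)*(d^2 + 4*d*k + 3*d + 12*k))/(d^2 + 4*d*k + 3*d + 12*k)^2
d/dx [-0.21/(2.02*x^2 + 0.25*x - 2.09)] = (0.8484*x + 0.0525)/(2.02*x^2 + 0.25*x - 2.09)^2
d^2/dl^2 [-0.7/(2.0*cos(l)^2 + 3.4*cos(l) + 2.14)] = (11.2*(1 - cos(l)^2)^2 + 14.28*cos(l)^3 + 1.708*cos(l)^2 - 33.6532*cos(l) - 21.392)/(2.0*cos(l)^2 + 3.4*cos(l) + 2.14)^3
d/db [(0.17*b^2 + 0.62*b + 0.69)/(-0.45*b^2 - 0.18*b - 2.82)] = (0.2484*b^2 - 0.3378*b - 1.6242)/(0.2025*b^4 + 0.162*b^3 + 2.5704*b^2 + 1.0152*b + 7.9524)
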